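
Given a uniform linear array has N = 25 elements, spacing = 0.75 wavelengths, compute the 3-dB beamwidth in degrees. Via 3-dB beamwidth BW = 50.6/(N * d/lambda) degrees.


BW = 50.6 / (25 * 0.75) = 50.6 / 18.75 = 2.7

2.7 deg


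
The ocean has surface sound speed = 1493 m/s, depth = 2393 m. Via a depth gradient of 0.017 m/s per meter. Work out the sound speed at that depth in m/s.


1533.681 m/s


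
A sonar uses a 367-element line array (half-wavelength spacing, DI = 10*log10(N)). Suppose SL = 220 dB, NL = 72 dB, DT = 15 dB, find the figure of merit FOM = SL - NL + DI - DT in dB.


158.65 dB


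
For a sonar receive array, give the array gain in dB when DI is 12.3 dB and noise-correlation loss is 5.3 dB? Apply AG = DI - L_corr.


AG = DI - L_corr = 12.3 - 5.3 = 7.0

7.0 dB


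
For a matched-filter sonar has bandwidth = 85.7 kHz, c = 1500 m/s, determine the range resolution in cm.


dR = c/(2*BW) = 1500 / (2 * 85.7e3) = 0.0088 m = 0.88 cm

0.88 cm


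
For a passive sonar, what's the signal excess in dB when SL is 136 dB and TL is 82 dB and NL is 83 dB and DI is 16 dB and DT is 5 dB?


SE = SL - TL - NL + DI - DT = 136 - 82 - 83 + 16 - 5 = -18

-18 dB


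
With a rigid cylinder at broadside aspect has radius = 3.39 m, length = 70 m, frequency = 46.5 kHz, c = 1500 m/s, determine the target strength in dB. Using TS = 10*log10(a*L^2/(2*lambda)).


lambda = 1500/46500 = 0.03226 m
TS = 10*log10(3.39*70^2/(2*0.03226)) = 54.11

54.11 dB


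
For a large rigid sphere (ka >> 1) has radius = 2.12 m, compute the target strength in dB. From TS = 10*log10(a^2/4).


TS = 10*log10(2.12^2 / 4) = 10*log10(1.1236) = 0.51

0.51 dB


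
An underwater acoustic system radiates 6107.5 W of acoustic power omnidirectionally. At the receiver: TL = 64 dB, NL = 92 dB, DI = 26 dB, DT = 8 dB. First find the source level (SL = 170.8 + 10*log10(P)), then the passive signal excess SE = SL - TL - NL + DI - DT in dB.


Step 1: SL = 170.8 + 10*log10(6107.5) = 208.66 dB
Step 2: SE = SL - TL - NL + DI - DT = 208.66 - 64 - 92 + 26 - 8 = 70.66

70.66 dB


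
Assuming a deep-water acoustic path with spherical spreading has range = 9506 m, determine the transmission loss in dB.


TL = 20*log10(9506) = 79.56

79.56 dB


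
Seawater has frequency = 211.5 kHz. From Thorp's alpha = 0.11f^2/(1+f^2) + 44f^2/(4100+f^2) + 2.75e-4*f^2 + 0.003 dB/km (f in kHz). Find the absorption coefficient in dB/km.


f^2 = 44732.25
alpha = 0.11*44732.25/(1+44732.25) + 44*44732.25/(4100+44732.25) + 2.75e-4*44732.25 + 0.003 = 52.72

52.72 dB/km


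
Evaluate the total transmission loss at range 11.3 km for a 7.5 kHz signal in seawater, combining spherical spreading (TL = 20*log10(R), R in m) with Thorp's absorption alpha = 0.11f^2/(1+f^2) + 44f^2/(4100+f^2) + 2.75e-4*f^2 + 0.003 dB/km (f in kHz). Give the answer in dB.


89.22 dB


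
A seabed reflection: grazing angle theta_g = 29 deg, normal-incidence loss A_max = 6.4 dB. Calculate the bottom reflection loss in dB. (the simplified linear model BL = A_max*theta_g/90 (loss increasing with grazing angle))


BL = A_max * theta_g / 90 = 6.4 * 29 / 90 = 2.06

2.06 dB


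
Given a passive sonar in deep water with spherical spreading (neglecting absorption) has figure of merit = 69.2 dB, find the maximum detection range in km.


At max range FOM = TL, so 20*log10(R) = 69.2
R = 10^(69.2/20) = 2884.03 m = 2.88 km

2.88 km


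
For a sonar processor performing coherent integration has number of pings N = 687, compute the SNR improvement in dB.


Gain = 10*log10(687) = 28.37

28.37 dB


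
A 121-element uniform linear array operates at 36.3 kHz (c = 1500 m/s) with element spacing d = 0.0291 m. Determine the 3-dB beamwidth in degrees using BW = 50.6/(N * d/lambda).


Step 1: lambda = 1500/36300 = 0.04132 m
Step 2: d/lambda = 0.0291/0.04132 = 0.7043
Step 3: BW = 50.6/(N * d/lambda) = 50.6/(121 * 0.7043) = 0.59

0.59 deg


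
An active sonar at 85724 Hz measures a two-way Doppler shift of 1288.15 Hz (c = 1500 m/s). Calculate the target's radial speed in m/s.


From fd = 2*f*v/c, v = c*fd/(2*f) = 1500 * 1288.15 / (2*85724) = 11.27

11.27 m/s


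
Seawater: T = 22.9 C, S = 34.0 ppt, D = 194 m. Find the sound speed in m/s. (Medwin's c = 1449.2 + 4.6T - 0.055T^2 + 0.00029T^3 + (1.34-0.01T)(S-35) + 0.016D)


1531.17 m/s


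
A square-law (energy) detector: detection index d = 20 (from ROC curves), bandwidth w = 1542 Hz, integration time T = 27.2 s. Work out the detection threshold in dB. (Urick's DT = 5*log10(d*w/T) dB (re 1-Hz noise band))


15.27 dB


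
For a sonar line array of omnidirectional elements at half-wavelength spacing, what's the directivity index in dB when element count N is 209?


23.2 dB


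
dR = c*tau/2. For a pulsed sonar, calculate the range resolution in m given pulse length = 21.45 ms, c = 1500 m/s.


16.0875 m


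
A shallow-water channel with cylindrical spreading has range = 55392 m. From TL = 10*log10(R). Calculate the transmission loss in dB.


47.43 dB


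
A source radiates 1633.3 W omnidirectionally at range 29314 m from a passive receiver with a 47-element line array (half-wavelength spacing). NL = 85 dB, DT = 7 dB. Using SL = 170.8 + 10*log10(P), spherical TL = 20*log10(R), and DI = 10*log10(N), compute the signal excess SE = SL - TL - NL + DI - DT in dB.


Step 1: SL = 170.8 + 10*log10(1633.3) = 202.93 dB
Step 2: TL = 20*log10(29314) = 89.34 dB
Step 3: DI = 10*log10(47) = 16.72 dB
Step 4: SE = SL - TL - NL + DI - DT = 202.93 - 89.34 - 85 + 16.72 - 7 = 38.31

38.31 dB


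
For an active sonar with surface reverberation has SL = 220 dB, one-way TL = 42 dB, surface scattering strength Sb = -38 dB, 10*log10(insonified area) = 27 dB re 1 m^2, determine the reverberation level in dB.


RL = SL - 2*TL + Sb + 10*log10(A) = 220 - 2*42 + (-38) + 27 = 125

125 dB


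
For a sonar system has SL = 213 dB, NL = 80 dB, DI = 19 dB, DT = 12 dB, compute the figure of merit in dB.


FOM = SL - NL + DI - DT = 213 - 80 + 19 - 12 = 140

140 dB


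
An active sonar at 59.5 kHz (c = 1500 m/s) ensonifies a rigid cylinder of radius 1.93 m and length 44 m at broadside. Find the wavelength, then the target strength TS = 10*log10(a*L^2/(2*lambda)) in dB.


Step 1: lambda = c/f = 1500/59500 = 0.02521 m
Step 2: TS = 10*log10(a*L^2/(2*lambda)) = 10*log10(1.93*44^2/(2*0.02521)) = 48.7

48.7 dB


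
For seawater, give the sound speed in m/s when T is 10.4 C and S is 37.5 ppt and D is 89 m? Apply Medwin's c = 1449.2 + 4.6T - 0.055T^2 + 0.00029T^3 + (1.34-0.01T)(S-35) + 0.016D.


c = 1449.2 + 4.6*10.4 - 0.055*10.4^2 + 0.00029*10.4^3 + (1.34 - 0.01*10.4)*(37.5 - 35) + 0.016*89 = 1495.93

1495.93 m/s


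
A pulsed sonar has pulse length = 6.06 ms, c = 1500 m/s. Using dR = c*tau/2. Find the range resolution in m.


4.545 m


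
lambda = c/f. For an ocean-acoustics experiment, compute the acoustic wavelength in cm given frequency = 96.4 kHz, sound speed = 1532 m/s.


1.59 cm


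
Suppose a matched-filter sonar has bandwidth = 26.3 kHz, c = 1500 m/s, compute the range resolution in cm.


dR = c/(2*BW) = 1500 / (2 * 26.3e3) = 0.0285 m = 2.85 cm

2.85 cm


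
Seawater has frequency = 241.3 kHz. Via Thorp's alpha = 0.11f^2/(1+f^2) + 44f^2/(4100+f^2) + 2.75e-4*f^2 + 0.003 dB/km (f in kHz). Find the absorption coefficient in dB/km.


57.231 dB/km


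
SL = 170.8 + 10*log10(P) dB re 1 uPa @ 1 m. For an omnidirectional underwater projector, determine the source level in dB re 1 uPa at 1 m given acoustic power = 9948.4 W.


SL = 170.8 + 10*log10(9948.4) = 170.8 + 39.98 = 210.78

210.78 dB


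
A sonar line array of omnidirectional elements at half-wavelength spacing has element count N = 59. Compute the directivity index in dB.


17.71 dB


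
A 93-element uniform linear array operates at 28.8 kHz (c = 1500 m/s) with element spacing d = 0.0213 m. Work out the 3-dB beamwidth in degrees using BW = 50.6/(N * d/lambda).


1.33 deg


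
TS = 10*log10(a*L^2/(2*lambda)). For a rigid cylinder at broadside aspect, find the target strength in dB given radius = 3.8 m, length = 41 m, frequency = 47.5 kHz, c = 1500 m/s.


lambda = 1500/47500 = 0.03158 m
TS = 10*log10(3.8*41^2/(2*0.03158)) = 50.05

50.05 dB


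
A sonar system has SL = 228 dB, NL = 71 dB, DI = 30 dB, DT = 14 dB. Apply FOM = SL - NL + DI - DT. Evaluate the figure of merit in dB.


FOM = SL - NL + DI - DT = 228 - 71 + 30 - 14 = 173

173 dB


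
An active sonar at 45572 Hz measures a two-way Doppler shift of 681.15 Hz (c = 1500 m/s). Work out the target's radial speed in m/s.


From fd = 2*f*v/c, v = c*fd/(2*f) = 1500 * 681.15 / (2*45572) = 11.21

11.21 m/s


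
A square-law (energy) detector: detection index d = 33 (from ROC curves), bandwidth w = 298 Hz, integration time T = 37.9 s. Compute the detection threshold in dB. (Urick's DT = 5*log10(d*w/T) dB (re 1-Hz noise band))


DT = 5*log10(d*w/T) = 5*log10(33 * 298 / 37.9) = 5*log10(259.47) = 12.07

12.07 dB


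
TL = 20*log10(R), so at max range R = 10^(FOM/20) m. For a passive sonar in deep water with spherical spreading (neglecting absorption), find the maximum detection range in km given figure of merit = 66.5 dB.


At max range FOM = TL, so 20*log10(R) = 66.5
R = 10^(66.5/20) = 2113.49 m = 2.11 km

2.11 km


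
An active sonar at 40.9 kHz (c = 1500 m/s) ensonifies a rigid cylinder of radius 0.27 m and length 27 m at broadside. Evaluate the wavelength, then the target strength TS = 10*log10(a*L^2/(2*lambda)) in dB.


Step 1: lambda = c/f = 1500/40900 = 0.03667 m
Step 2: TS = 10*log10(a*L^2/(2*lambda)) = 10*log10(0.27*27^2/(2*0.03667)) = 34.29

34.29 dB


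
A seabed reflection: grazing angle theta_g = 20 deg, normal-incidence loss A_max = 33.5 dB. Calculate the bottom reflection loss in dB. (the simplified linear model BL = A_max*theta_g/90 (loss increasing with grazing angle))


BL = A_max * theta_g / 90 = 33.5 * 20 / 90 = 7.44

7.44 dB


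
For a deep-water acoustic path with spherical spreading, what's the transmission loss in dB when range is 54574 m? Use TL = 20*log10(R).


TL = 20*log10(54574) = 94.74

94.74 dB


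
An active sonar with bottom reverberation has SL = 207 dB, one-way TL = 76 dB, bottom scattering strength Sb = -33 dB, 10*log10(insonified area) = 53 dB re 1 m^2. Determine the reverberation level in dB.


75 dB


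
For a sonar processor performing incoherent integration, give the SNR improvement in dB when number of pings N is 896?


14.76 dB


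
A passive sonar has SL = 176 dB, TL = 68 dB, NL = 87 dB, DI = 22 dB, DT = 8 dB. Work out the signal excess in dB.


35 dB


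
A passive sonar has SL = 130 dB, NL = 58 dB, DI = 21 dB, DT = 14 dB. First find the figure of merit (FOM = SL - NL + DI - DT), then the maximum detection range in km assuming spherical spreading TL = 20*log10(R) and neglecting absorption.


Step 1: FOM = SL - NL + DI - DT = 130 - 58 + 21 - 14 = 79 dB
Step 2: at max range FOM = TL = 20*log10(R), so R = 10^(79/20) = 8912.51 m = 8.91 km

8.91 km


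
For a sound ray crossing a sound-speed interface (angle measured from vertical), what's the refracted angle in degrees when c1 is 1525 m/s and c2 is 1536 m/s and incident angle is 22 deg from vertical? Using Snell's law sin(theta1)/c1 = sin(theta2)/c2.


sin(theta2) = (c2/c1)*sin(theta1) = (1536/1525)*sin(22 deg) = 0.37731
theta2 = arcsin(0.37731) = 22.17

22.17 deg


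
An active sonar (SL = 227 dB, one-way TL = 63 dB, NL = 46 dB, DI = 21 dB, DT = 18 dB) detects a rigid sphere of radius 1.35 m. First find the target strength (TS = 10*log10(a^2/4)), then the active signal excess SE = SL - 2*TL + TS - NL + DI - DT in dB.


Step 1: TS = 10*log10(1.35^2/4) = -3.41 dB
Step 2: SE = SL - 2*TL + TS - NL + DI - DT = 227 - 2*63 + (-3.41) - 46 + 21 - 18 = 54.59

54.59 dB


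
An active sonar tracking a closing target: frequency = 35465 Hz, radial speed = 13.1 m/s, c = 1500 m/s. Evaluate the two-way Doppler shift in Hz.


619.46 Hz


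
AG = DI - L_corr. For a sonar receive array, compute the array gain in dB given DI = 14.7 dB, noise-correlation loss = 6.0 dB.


AG = DI - L_corr = 14.7 - 6.0 = 8.7

8.7 dB


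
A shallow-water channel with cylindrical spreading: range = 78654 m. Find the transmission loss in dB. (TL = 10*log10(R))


48.96 dB


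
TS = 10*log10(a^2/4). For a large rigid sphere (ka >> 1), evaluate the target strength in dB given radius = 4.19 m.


TS = 10*log10(4.19^2 / 4) = 10*log10(4.389025) = 6.42

6.42 dB


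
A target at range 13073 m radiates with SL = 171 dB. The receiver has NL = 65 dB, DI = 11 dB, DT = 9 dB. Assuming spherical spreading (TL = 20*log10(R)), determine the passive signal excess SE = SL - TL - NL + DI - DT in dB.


25.67 dB


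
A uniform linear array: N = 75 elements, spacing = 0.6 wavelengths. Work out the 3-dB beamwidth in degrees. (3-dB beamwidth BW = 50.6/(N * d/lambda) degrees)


BW = 50.6 / (75 * 0.6) = 50.6 / 45.0 = 1.12

1.12 deg


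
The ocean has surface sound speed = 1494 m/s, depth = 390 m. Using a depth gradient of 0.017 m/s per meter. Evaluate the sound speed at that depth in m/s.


c = 1494 + 0.017 * 390 = 1500.63

1500.63 m/s


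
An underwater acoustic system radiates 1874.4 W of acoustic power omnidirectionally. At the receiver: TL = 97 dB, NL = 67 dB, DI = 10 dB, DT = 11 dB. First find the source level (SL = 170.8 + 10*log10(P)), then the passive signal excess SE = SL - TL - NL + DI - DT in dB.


Step 1: SL = 170.8 + 10*log10(1874.4) = 203.53 dB
Step 2: SE = SL - TL - NL + DI - DT = 203.53 - 97 - 67 + 10 - 11 = 38.53

38.53 dB


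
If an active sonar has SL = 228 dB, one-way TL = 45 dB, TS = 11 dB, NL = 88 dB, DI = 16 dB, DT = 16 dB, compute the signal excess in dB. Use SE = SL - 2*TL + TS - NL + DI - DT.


SE = SL - 2*TL + TS - NL + DI - DT = 228 - 2*45 + (11) - 88 + 16 - 16 = 61

61 dB


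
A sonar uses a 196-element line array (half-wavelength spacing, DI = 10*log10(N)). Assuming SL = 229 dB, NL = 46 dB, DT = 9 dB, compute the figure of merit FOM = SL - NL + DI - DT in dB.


Step 1: DI = 10*log10(196) = 22.92 dB
Step 2: FOM = SL - NL + DI - DT = 229 - 46 + 22.92 - 9 = 196.92

196.92 dB


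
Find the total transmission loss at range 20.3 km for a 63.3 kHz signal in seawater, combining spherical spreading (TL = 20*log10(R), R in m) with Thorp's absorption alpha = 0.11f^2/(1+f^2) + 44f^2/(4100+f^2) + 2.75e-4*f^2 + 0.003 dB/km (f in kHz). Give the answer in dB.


Step 1 (Thorp): alpha = 0.11*4006.89/(1+4006.89) + 44*4006.89/(4100+4006.89) + 2.75e-4*4006.89 + 0.003 = 22.9622 dB/km
Step 2: TL_spread = 20*log10(20300) = 86.15 dB
Step 3: TL_abs = alpha*R = 22.9622 * 20.3 = 466.13 dB
Step 4: TL_total = 86.15 + 466.13 = 552.28

552.28 dB


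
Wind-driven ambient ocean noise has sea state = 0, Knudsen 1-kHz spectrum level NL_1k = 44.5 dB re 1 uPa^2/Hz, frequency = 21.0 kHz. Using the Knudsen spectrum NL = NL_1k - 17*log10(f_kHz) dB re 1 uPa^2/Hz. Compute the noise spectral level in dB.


NL = NL_1k - 17*log10(f_kHz) = 44.5 - 17*log10(21.0) = 44.5 - (22.48) = 22.02

22.02 dB


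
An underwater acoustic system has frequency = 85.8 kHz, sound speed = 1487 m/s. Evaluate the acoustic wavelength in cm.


lambda = c/f = 1487 / 85800 = 0.0173 m = 1.73 cm

1.73 cm


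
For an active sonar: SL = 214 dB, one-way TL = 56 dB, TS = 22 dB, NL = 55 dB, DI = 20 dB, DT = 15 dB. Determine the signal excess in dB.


SE = SL - 2*TL + TS - NL + DI - DT = 214 - 2*56 + (22) - 55 + 20 - 15 = 74

74 dB


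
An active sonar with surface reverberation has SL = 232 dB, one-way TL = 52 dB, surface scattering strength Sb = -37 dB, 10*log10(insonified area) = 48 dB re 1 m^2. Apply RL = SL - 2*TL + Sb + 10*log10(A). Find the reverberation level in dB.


RL = SL - 2*TL + Sb + 10*log10(A) = 232 - 2*52 + (-37) + 48 = 139

139 dB


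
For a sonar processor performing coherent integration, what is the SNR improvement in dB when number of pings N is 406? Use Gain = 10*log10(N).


26.09 dB


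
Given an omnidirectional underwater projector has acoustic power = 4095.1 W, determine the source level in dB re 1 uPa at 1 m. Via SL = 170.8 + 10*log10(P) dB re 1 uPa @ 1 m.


206.92 dB


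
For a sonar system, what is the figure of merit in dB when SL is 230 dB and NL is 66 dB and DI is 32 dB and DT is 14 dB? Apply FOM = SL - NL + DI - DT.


182 dB


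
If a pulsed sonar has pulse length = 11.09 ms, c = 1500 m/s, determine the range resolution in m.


dR = c*tau/2 = 1500 * 11.09e-3 / 2 = 8.3175

8.3175 m


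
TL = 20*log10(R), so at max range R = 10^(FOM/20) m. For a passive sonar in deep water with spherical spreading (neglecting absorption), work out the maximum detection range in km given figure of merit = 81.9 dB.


At max range FOM = TL, so 20*log10(R) = 81.9
R = 10^(81.9/20) = 12445.15 m = 12.45 km

12.45 km


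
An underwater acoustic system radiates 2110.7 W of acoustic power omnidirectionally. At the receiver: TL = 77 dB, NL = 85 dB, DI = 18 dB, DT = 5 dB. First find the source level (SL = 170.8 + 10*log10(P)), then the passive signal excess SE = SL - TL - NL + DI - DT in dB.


Step 1: SL = 170.8 + 10*log10(2110.7) = 204.04 dB
Step 2: SE = SL - TL - NL + DI - DT = 204.04 - 77 - 85 + 18 - 5 = 55.04

55.04 dB


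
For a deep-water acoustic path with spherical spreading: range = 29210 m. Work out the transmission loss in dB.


TL = 20*log10(29210) = 89.31

89.31 dB


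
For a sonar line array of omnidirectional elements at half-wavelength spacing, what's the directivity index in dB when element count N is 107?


DI = 10*log10(107) = 20.29

20.29 dB


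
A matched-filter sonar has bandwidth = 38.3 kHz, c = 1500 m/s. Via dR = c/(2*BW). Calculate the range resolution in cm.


dR = c/(2*BW) = 1500 / (2 * 38.3e3) = 0.0196 m = 1.96 cm

1.96 cm


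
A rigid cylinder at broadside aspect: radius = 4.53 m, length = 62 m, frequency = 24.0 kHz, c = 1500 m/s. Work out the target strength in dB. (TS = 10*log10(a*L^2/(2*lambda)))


lambda = 1500/24000 = 0.0625 m
TS = 10*log10(4.53*62^2/(2*0.0625)) = 51.44

51.44 dB


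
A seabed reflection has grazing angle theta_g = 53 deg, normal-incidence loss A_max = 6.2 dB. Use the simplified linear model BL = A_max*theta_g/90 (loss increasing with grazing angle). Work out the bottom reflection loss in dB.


BL = A_max * theta_g / 90 = 6.2 * 53 / 90 = 3.65

3.65 dB


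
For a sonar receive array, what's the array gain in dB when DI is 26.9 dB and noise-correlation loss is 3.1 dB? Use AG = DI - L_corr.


AG = DI - L_corr = 26.9 - 3.1 = 23.8

23.8 dB


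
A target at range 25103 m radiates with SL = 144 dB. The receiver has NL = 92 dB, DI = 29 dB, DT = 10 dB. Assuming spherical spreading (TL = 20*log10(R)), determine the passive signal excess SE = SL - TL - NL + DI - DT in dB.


Step 1: TL = 20*log10(25103) = 87.99 dB
Step 2: SE = 144 - 87.99 - 92 + 29 - 10 = -16.99

-16.99 dB


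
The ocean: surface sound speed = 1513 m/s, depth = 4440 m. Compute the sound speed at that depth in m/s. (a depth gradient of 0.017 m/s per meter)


1588.48 m/s


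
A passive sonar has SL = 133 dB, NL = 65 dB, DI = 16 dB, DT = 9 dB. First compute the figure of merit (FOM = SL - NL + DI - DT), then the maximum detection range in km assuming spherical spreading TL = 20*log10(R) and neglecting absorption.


Step 1: FOM = SL - NL + DI - DT = 133 - 65 + 16 - 9 = 75 dB
Step 2: at max range FOM = TL = 20*log10(R), so R = 10^(75/20) = 5623.41 m = 5.62 km

5.62 km


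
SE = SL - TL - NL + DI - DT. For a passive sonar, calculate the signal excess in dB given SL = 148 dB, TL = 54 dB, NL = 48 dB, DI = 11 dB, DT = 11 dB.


46 dB


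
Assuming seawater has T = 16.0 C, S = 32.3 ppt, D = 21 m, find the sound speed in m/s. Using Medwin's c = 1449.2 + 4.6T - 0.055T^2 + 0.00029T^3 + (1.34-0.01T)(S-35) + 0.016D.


1507.06 m/s


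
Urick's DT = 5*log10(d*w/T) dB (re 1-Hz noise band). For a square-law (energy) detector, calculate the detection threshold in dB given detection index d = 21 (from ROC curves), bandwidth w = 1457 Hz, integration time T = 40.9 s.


DT = 5*log10(d*w/T) = 5*log10(21 * 1457 / 40.9) = 5*log10(748.09) = 14.37

14.37 dB


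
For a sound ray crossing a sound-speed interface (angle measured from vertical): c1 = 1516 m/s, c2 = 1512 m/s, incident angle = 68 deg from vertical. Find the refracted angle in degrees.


sin(theta2) = (c2/c1)*sin(theta1) = (1512/1516)*sin(68 deg) = 0.92474
theta2 = arcsin(0.92474) = 67.63

67.63 deg


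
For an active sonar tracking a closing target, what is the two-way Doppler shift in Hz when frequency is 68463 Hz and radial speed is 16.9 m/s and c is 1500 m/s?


1542.7 Hz


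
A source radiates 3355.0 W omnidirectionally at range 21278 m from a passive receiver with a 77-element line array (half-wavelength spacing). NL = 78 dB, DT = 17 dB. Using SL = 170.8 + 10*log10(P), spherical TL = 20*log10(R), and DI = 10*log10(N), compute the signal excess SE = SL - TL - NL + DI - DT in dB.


43.36 dB


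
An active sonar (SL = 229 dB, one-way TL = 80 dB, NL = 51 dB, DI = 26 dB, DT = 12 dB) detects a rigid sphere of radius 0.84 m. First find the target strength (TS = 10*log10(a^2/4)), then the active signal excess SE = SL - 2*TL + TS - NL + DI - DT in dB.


Step 1: TS = 10*log10(0.84^2/4) = -7.54 dB
Step 2: SE = SL - 2*TL + TS - NL + DI - DT = 229 - 2*80 + (-7.54) - 51 + 26 - 12 = 24.46

24.46 dB


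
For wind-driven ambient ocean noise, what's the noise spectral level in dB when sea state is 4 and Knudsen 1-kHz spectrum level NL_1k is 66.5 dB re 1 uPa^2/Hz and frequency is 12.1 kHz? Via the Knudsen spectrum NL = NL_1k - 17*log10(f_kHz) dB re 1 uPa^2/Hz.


48.09 dB


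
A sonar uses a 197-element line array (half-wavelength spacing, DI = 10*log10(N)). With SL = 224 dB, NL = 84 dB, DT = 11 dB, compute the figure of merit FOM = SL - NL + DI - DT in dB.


151.94 dB


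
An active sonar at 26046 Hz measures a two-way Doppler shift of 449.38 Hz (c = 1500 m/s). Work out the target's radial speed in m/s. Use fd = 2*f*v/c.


From fd = 2*f*v/c, v = c*fd/(2*f) = 1500 * 449.38 / (2*26046) = 12.94

12.94 m/s


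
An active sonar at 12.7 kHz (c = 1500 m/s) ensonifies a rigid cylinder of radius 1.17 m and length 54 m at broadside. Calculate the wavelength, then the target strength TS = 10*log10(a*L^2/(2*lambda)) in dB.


Step 1: lambda = c/f = 1500/12700 = 0.11811 m
Step 2: TS = 10*log10(a*L^2/(2*lambda)) = 10*log10(1.17*54^2/(2*0.11811)) = 41.6

41.6 dB


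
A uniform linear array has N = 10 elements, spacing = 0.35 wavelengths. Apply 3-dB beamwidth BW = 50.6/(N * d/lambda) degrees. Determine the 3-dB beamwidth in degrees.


BW = 50.6 / (10 * 0.35) = 50.6 / 3.5 = 14.46

14.46 deg


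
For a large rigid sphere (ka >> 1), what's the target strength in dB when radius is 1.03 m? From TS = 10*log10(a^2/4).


TS = 10*log10(1.03^2 / 4) = 10*log10(0.265225) = -5.76

-5.76 dB


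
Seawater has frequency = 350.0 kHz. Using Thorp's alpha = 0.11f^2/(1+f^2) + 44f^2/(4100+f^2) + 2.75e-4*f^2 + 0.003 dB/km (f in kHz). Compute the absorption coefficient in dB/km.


f^2 = 122500.0
alpha = 0.11*122500.0/(1+122500.0) + 44*122500.0/(4100+122500.0) + 2.75e-4*122500.0 + 0.003 = 76.376

76.376 dB/km


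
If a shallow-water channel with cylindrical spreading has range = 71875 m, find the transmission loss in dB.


TL = 10*log10(71875) = 48.57

48.57 dB


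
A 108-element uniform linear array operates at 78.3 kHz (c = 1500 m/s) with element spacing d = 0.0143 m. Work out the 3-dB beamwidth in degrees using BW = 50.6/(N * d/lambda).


Step 1: lambda = 1500/78300 = 0.01916 m
Step 2: d/lambda = 0.0143/0.01916 = 0.7463
Step 3: BW = 50.6/(N * d/lambda) = 50.6/(108 * 0.7463) = 0.63

0.63 deg


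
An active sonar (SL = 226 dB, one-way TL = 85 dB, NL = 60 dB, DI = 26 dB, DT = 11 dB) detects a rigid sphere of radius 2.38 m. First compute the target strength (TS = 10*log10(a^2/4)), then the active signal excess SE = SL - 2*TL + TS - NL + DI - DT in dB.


Step 1: TS = 10*log10(2.38^2/4) = 1.51 dB
Step 2: SE = SL - 2*TL + TS - NL + DI - DT = 226 - 2*85 + (1.51) - 60 + 26 - 11 = 12.51

12.51 dB


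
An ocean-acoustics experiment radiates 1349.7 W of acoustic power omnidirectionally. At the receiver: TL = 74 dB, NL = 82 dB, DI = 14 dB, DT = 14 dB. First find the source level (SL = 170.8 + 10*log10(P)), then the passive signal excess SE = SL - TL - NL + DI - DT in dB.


Step 1: SL = 170.8 + 10*log10(1349.7) = 202.1 dB
Step 2: SE = SL - TL - NL + DI - DT = 202.1 - 74 - 82 + 14 - 14 = 46.1

46.1 dB


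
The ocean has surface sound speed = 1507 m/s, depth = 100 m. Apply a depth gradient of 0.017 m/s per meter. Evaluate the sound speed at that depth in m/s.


c = 1507 + 0.017 * 100 = 1508.7

1508.7 m/s


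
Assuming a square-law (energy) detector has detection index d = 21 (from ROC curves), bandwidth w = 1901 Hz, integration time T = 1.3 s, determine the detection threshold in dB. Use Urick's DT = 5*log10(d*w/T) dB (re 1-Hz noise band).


DT = 5*log10(d*w/T) = 5*log10(21 * 1901 / 1.3) = 5*log10(30708.46) = 22.44

22.44 dB


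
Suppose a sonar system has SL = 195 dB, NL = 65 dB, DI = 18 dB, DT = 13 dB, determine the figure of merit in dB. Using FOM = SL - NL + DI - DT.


FOM = SL - NL + DI - DT = 195 - 65 + 18 - 13 = 135

135 dB


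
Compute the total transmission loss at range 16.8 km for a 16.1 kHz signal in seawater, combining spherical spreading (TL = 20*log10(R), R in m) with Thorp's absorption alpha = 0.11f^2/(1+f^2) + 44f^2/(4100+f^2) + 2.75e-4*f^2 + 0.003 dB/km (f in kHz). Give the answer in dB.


131.55 dB


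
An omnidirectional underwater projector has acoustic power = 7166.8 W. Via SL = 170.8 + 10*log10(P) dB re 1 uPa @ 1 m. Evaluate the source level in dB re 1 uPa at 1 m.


SL = 170.8 + 10*log10(7166.8) = 170.8 + 38.55 = 209.35

209.35 dB


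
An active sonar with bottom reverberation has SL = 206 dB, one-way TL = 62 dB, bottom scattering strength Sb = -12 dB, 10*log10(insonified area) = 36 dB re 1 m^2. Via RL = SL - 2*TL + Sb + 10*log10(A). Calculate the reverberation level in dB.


RL = SL - 2*TL + Sb + 10*log10(A) = 206 - 2*62 + (-12) + 36 = 106

106 dB


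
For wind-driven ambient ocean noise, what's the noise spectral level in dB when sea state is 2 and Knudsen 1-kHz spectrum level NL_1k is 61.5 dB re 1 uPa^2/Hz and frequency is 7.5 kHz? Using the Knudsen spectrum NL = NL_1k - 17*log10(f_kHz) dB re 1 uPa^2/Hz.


NL = NL_1k - 17*log10(f_kHz) = 61.5 - 17*log10(7.5) = 61.5 - (14.88) = 46.62

46.62 dB


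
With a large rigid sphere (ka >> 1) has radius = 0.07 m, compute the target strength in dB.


TS = 10*log10(0.07^2 / 4) = 10*log10(0.001225) = -29.12

-29.12 dB


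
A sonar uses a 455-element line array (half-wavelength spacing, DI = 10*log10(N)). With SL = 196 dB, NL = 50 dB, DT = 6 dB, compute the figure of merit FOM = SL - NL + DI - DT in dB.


Step 1: DI = 10*log10(455) = 26.58 dB
Step 2: FOM = SL - NL + DI - DT = 196 - 50 + 26.58 - 6 = 166.58

166.58 dB


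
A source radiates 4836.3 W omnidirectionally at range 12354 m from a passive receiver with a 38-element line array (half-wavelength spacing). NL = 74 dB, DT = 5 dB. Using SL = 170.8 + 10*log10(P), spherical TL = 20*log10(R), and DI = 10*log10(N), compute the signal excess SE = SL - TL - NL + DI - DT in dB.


62.61 dB


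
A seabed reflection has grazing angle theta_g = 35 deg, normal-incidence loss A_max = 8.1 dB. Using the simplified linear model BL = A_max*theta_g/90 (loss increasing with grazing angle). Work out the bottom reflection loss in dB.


3.15 dB


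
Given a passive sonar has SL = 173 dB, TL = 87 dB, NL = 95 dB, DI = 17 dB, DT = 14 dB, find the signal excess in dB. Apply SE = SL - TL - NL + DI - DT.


SE = SL - TL - NL + DI - DT = 173 - 87 - 95 + 17 - 14 = -6

-6 dB


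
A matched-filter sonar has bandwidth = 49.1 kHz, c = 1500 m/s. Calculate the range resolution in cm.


1.53 cm


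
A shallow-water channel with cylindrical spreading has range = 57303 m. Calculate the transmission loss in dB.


TL = 10*log10(57303) = 47.58

47.58 dB


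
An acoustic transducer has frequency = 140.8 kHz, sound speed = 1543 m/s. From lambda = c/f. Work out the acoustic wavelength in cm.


1.1 cm


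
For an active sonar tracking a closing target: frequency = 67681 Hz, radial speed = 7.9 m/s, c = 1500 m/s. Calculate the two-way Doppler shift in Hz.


712.91 Hz


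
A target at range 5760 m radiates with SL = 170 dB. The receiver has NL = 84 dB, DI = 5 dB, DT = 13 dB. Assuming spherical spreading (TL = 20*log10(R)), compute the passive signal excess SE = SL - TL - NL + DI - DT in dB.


2.79 dB


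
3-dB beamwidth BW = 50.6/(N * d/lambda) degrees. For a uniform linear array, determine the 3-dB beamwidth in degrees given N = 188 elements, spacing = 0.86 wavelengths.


0.31 deg


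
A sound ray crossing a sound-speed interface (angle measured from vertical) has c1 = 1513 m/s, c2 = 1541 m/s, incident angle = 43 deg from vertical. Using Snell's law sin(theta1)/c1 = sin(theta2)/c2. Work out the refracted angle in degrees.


sin(theta2) = (c2/c1)*sin(theta1) = (1541/1513)*sin(43 deg) = 0.69462
theta2 = arcsin(0.69462) = 44.0

44.0 deg


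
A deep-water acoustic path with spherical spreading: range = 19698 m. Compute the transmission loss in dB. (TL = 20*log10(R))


TL = 20*log10(19698) = 85.89

85.89 dB


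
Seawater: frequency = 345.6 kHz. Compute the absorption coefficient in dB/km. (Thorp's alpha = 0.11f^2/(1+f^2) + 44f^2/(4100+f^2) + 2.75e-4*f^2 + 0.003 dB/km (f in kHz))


f^2 = 119439.36
alpha = 0.11*119439.36/(1+119439.36) + 44*119439.36/(4100+119439.36) + 2.75e-4*119439.36 + 0.003 = 75.499

75.499 dB/km


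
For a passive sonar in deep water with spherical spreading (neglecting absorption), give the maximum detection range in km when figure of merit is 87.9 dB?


24.83 km


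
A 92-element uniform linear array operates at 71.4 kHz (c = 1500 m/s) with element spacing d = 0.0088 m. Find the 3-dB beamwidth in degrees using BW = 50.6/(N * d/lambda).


Step 1: lambda = 1500/71400 = 0.02101 m
Step 2: d/lambda = 0.0088/0.02101 = 0.4188
Step 3: BW = 50.6/(N * d/lambda) = 50.6/(92 * 0.4188) = 1.31

1.31 deg


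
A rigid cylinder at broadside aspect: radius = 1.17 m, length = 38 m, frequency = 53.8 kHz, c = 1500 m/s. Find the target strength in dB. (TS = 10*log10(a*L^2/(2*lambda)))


lambda = 1500/53800 = 0.02788 m
TS = 10*log10(1.17*38^2/(2*0.02788)) = 44.81

44.81 dB


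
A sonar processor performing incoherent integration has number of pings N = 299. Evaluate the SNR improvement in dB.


Gain = 5*log10(299) = 12.38

12.38 dB


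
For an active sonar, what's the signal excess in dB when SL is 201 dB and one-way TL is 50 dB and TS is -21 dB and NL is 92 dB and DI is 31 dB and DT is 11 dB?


8 dB


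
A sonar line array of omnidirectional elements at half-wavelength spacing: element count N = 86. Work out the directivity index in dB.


DI = 10*log10(86) = 19.34

19.34 dB


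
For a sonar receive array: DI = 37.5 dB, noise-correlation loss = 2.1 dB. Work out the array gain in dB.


AG = DI - L_corr = 37.5 - 2.1 = 35.4

35.4 dB


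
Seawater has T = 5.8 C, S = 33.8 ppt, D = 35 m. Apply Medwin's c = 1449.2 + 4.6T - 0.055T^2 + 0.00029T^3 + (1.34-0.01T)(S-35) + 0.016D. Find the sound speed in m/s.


c = 1449.2 + 4.6*5.8 - 0.055*5.8^2 + 0.00029*5.8^3 + (1.34 - 0.01*5.8)*(33.8 - 35) + 0.016*35 = 1473.11

1473.11 m/s


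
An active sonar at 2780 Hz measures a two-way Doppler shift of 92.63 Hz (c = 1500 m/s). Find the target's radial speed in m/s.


From fd = 2*f*v/c, v = c*fd/(2*f) = 1500 * 92.63 / (2*2780) = 24.99

24.99 m/s


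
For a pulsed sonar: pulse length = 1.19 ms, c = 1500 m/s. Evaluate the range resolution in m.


0.8925 m


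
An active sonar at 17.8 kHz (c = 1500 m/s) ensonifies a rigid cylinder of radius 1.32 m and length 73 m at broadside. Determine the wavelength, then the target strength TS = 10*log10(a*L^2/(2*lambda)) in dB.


Step 1: lambda = c/f = 1500/17800 = 0.08427 m
Step 2: TS = 10*log10(a*L^2/(2*lambda)) = 10*log10(1.32*73^2/(2*0.08427)) = 46.21

46.21 dB


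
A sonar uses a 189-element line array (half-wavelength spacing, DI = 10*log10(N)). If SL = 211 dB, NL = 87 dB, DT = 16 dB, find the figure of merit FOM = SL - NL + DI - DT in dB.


Step 1: DI = 10*log10(189) = 22.76 dB
Step 2: FOM = SL - NL + DI - DT = 211 - 87 + 22.76 - 16 = 130.76

130.76 dB


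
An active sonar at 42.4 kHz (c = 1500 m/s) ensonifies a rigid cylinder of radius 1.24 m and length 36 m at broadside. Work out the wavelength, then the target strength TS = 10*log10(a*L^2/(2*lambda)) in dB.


Step 1: lambda = c/f = 1500/42400 = 0.03538 m
Step 2: TS = 10*log10(a*L^2/(2*lambda)) = 10*log10(1.24*36^2/(2*0.03538)) = 43.56

43.56 dB


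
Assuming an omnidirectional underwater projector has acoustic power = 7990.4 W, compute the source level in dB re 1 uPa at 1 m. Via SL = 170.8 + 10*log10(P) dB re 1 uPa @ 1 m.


209.83 dB


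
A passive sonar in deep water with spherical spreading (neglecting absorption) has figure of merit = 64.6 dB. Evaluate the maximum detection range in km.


At max range FOM = TL, so 20*log10(R) = 64.6
R = 10^(64.6/20) = 1698.24 m = 1.7 km

1.7 km


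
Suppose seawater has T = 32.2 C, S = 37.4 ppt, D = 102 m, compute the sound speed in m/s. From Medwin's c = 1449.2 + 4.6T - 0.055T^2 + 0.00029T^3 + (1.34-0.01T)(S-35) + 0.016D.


c = 1449.2 + 4.6*32.2 - 0.055*32.2^2 + 0.00029*32.2^3 + (1.34 - 0.01*32.2)*(37.4 - 35) + 0.016*102 = 1554.05

1554.05 m/s


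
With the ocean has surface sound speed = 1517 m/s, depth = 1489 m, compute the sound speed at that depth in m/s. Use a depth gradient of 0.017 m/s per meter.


c = 1517 + 0.017 * 1489 = 1542.313

1542.313 m/s


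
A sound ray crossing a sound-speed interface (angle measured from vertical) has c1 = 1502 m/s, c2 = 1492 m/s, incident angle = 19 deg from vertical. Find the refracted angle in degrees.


18.87 deg


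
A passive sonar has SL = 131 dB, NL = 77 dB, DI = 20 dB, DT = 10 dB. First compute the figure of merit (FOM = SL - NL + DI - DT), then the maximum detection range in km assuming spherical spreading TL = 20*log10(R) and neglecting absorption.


Step 1: FOM = SL - NL + DI - DT = 131 - 77 + 20 - 10 = 64 dB
Step 2: at max range FOM = TL = 20*log10(R), so R = 10^(64/20) = 1584.89 m = 1.58 km

1.58 km


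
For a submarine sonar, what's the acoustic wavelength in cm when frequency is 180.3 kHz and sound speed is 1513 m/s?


lambda = c/f = 1513 / 180300 = 0.0084 m = 0.84 cm

0.84 cm


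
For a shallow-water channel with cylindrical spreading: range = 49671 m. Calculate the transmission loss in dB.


TL = 10*log10(49671) = 46.96

46.96 dB


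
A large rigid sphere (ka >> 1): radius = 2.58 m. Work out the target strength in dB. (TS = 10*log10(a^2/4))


TS = 10*log10(2.58^2 / 4) = 10*log10(1.6641) = 2.21

2.21 dB


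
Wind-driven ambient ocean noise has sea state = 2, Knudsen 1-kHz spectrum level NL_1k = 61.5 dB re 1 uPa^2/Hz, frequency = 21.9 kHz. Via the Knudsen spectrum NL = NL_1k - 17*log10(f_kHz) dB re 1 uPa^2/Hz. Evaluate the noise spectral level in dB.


38.71 dB


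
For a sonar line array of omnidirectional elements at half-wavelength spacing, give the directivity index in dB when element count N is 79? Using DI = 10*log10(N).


DI = 10*log10(79) = 18.98

18.98 dB


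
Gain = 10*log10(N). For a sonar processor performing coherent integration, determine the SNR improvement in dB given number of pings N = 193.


Gain = 10*log10(193) = 22.86

22.86 dB


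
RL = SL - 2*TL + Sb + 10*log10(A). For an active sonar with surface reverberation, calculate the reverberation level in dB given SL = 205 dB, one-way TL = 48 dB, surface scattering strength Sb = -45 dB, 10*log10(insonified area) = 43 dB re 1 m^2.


RL = SL - 2*TL + Sb + 10*log10(A) = 205 - 2*48 + (-45) + 43 = 107

107 dB


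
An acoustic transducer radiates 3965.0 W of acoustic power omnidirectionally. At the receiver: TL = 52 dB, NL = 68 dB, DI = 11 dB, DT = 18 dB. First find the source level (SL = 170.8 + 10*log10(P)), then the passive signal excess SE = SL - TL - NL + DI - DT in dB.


Step 1: SL = 170.8 + 10*log10(3965.0) = 206.78 dB
Step 2: SE = SL - TL - NL + DI - DT = 206.78 - 52 - 68 + 11 - 18 = 79.78

79.78 dB


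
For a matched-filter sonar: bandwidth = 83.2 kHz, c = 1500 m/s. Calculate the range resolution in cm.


dR = c/(2*BW) = 1500 / (2 * 83.2e3) = 0.009 m = 0.9 cm

0.9 cm


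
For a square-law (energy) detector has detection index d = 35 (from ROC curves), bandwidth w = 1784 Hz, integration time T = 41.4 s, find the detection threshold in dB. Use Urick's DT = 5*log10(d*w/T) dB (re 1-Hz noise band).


DT = 5*log10(d*w/T) = 5*log10(35 * 1784 / 41.4) = 5*log10(1508.21) = 15.89

15.89 dB


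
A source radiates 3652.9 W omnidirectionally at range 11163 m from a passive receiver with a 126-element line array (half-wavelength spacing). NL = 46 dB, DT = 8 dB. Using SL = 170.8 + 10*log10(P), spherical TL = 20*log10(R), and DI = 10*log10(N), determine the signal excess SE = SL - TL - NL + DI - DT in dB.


92.47 dB


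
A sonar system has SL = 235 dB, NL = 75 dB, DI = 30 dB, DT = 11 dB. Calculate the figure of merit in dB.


FOM = SL - NL + DI - DT = 235 - 75 + 30 - 11 = 179

179 dB


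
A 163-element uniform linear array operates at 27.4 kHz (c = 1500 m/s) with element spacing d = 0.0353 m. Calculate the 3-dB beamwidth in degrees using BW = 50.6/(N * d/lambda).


Step 1: lambda = 1500/27400 = 0.05474 m
Step 2: d/lambda = 0.0353/0.05474 = 0.6449
Step 3: BW = 50.6/(N * d/lambda) = 50.6/(163 * 0.6449) = 0.48

0.48 deg


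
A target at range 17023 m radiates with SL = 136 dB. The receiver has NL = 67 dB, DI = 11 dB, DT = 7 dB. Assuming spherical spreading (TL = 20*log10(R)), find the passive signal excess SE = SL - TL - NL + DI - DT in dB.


-11.62 dB


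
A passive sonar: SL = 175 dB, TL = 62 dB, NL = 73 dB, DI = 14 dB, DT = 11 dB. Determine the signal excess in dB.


43 dB


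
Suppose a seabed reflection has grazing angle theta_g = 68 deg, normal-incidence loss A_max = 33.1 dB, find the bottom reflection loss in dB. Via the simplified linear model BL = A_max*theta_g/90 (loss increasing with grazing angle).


25.01 dB


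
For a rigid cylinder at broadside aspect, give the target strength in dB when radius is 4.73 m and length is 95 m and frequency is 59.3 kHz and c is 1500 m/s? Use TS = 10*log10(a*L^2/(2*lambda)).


lambda = 1500/59300 = 0.0253 m
TS = 10*log10(4.73*95^2/(2*0.0253)) = 59.26

59.26 dB


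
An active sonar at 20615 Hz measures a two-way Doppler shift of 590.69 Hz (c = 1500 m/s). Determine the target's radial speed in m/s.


From fd = 2*f*v/c, v = c*fd/(2*f) = 1500 * 590.69 / (2*20615) = 21.49

21.49 m/s


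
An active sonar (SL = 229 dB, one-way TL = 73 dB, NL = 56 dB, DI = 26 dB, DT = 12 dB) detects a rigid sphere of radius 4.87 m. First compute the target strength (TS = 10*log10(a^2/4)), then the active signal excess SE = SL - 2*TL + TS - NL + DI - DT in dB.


Step 1: TS = 10*log10(4.87^2/4) = 7.73 dB
Step 2: SE = SL - 2*TL + TS - NL + DI - DT = 229 - 2*73 + (7.73) - 56 + 26 - 12 = 48.73

48.73 dB


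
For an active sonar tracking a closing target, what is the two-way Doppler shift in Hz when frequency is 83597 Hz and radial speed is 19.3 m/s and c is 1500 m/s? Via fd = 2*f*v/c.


fd = 2*f*v/c = 2 * 83597 * 19.3 / 1500 = 2151.23

2151.23 Hz


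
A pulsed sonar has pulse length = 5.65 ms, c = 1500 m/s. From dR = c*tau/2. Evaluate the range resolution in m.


dR = c*tau/2 = 1500 * 5.65e-3 / 2 = 4.2375

4.2375 m
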